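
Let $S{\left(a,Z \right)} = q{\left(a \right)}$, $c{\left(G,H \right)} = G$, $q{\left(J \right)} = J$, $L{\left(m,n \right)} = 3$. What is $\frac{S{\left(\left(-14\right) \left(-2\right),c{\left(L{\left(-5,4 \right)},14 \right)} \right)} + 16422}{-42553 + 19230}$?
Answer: $- \frac{16450}{23323} \approx -0.70531$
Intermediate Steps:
$S{\left(a,Z \right)} = a$
$\frac{S{\left(\left(-14\right) \left(-2\right),c{\left(L{\left(-5,4 \right)},14 \right)} \right)} + 16422}{-42553 + 19230} = \frac{\left(-14\right) \left(-2\right) + 16422}{-42553 + 19230} = \frac{28 + 16422}{-23323} = 16450 \left(- \frac{1}{23323}\right) = - \frac{16450}{23323}$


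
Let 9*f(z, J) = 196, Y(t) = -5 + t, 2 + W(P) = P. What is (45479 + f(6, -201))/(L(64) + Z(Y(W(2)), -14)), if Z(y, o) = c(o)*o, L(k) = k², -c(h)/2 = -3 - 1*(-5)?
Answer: 409507/37368 ≈ 10.959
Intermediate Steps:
W(P) = -2 + P
c(h) = -4 (c(h) = -2*(-3 - 1*(-5)) = -2*(-3 + 5) = -2*2 = -4)
f(z, J) = 196/9 (f(z, J) = (⅑)*196 = 196/9)
Z(y, o) = -4*o
(45479 + f(6, -201))/(L(64) + Z(Y(W(2)), -14)) = (45479 + 196/9)/(64² - 4*(-14)) = 409507/(9*(4096 + 56)) = (409507/9)/4152 = (409507/9)*(1/4152) = 409507/37368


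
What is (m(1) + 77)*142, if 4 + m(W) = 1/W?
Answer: 10508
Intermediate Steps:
m(W) = -4 + 1/W
(m(1) + 77)*142 = ((-4 + 1/1) + 77)*142 = ((-4 + 1) + 77)*142 = (-3 + 77)*142 = 74*142 = 10508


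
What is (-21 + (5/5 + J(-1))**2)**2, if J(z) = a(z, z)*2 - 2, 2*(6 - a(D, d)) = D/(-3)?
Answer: 697225/81 ≈ 8607.7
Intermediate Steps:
a(D, d) = 6 + D/6 (a(D, d) = 6 - D/(2*(-3)) = 6 - D*(-1)/(2*3) = 6 - (-1)*D/6 = 6 + D/6)
J(z) = 10 + z/3 (J(z) = (6 + z/6)*2 - 2 = (12 + z/3) - 2 = 10 + z/3)
(-21 + (5/5 + J(-1))**2)**2 = (-21 + (5/5 + (10 + (1/3)*(-1)))**2)**2 = (-21 + (5*(1/5) + (10 - 1/3))**2)**2 = (-21 + (1 + 29/3)**2)**2 = (-21 + (32/3)**2)**2 = (-21 + 1024/9)**2 = (835/9)**2 = 697225/81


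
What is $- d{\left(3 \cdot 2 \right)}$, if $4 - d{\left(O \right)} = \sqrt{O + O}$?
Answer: $-4 + 2 \sqrt{3} \approx -0.5359$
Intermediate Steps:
$d{\left(O \right)} = 4 - \sqrt{2} \sqrt{O}$ ($d{\left(O \right)} = 4 - \sqrt{O + O} = 4 - \sqrt{2 O} = 4 - \sqrt{2} \sqrt{O}$)
$- d{\left(3 \cdot 2 \right)} = - (4 - \sqrt{2} \sqrt{3 \cdot 2}) = - (4 - \sqrt{2} \sqrt{6}) = - (4 - 2 \sqrt{3}) = -4 + 2 \sqrt{3}$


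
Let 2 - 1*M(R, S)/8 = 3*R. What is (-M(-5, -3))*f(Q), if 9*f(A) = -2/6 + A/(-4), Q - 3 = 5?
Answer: 952/27 ≈ 35.259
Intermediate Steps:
Q = 8 (Q = 3 + 5 = 8)
f(A) = -1/27 - A/36 (f(A) = (-2/6 + A/(-4))/9 = (-2*⅙ + A*(-¼))/9 = (-⅓ - A/4)/9 = -1/27 - A/36)
M(R, S) = 16 - 24*R
(-M(-5, -3))*f(Q) = (-(16 - 24*(-5)))*(-1/27 - 1/36*8) = (-(16 + 120))*(-1/27 - 2/9) = -1*136*(-7/27) = -136*(-7/27) = 952/27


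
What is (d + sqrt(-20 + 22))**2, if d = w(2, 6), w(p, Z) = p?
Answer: (2 + sqrt(2))**2 ≈ 11.657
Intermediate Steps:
d = 2
(d + sqrt(-20 + 22))**2 = (2 + sqrt(-20 + 22))**2 = (2 + sqrt(2))**2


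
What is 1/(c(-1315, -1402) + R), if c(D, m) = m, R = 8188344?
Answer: 1/8186942 ≈ 1.2215e-7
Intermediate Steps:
1/(c(-1315, -1402) + R) = 1/(-1402 + 8188344) = 1/8186942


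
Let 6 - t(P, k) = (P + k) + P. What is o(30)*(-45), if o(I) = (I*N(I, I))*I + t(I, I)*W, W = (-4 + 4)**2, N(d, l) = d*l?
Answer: -36450000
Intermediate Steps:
t(P, k) = 6 - k - 2*P (t(P, k) = 6 - ((P + k) + P) = 6 - (k + 2*P) = 6 + (-k - 2*P) = 6 - k - 2*P)
W = 0 (W = 0**2 = 0)
o(I) = I**4 (o(I) = (I*(I*I))*I + (6 - I - 2*I)*0 = (I*I**2)*I + (6 - 3*I)*0 = I**3*I + 0 = I**4 + 0 = I**4)
o(30)*(-45) = 30**4*(-45) = 810000*(-45) = -36450000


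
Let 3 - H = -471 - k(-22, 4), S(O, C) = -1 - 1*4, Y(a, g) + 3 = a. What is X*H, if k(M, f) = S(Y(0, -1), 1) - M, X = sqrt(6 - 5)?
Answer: 491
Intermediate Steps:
Y(a, g) = -3 + a
X = 1 (X = sqrt(1) = 1)
S(O, C) = -5 (S(O, C) = -1 - 4 = -5)
k(M, f) = -5 - M
H = 491 (H = 3 - (-471 - (-5 - 1*(-22))) = 3 - (-471 - (-5 + 22)) = 3 - (-471 - 1*17) = 3 - (-471 - 17) = 3 - 1*(-488) = 3 + 488 = 491)
X*H = 1*491 = 491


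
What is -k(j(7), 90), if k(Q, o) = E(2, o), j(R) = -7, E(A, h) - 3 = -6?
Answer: 3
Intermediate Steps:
E(A, h) = -3 (E(A, h) = 3 - 6 = -3)
k(Q, o) = -3
-k(j(7), 90) = -1*(-3) = 3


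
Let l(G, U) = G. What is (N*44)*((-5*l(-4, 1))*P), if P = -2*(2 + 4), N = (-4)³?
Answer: 675840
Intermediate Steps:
N = -64
P = -12 (P = -2*6 = -12)
(N*44)*((-5*l(-4, 1))*P) = (-64*44)*(-5*(-4)*(-12)) = -56320*(-12) = -2816*(-240) = 675840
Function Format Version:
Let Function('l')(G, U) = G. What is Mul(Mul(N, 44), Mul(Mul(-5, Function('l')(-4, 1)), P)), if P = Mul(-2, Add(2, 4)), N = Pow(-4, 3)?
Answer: 675840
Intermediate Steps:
N = -64
P = -12 (P = Mul(-2, 6) = -12)
Mul(Mul(N, 44), Mul(Mul(-5, Function('l')(-4, 1)), P)) = Mul(Mul(-64, 44), Mul(Mul(-5, -4), -12)) = Mul(-2816, Mul(20, -12)) = Mul(-2816, -240) = 675840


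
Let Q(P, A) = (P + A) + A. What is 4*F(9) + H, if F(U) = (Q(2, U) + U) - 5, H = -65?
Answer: 31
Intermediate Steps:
Q(P, A) = P + 2*A (Q(P, A) = (A + P) + A = P + 2*A)
F(U) = -3 + 3*U (F(U) = ((2 + 2*U) + U) - 5 = (2 + 3*U) - 5 = -3 + 3*U)
4*F(9) + H = 4*(-3 + 3*9) - 65 = 4*(-3 + 27) - 65 = 4*24 - 65 = 96 - 65 = 31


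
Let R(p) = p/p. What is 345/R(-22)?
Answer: 345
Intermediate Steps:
R(p) = 1
345/R(-22) = 345/1 = 345*1 = 345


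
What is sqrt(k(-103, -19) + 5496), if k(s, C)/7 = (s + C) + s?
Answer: sqrt(3921) ≈ 62.618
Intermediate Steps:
k(s, C) = 7*C + 14*s (k(s, C) = 7*((s + C) + s) = 7*((C + s) + s) = 7*(C + 2*s) = 7*C + 14*s)
sqrt(k(-103, -19) + 5496) = sqrt((7*(-19) + 14*(-103)) + 5496) = sqrt((-133 - 1442) + 5496) = sqrt(-1575 + 5496) = sqrt(3921)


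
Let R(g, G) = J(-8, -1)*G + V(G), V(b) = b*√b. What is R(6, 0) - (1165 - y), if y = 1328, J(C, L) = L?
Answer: 163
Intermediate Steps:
V(b) = b^(3/2)
R(g, G) = G^(3/2) - G (R(g, G) = -G + G^(3/2) = G^(3/2) - G)
R(6, 0) - (1165 - y) = (0^(3/2) - 1*0) - (1165 - 1*1328) = (0 + 0) - (1165 - 1328) = 0 - 1*(-163) = 0 + 163 = 163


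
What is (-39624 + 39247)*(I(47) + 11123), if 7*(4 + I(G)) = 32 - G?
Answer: -29337386/7 ≈ -4.1911e+6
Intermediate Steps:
I(G) = 4/7 - G/7 (I(G) = -4 + (32 - G)/7 = -4 + (32/7 - G/7) = 4/7 - G/7)
(-39624 + 39247)*(I(47) + 11123) = (-39624 + 39247)*((4/7 - 1/7*47) + 11123) = -377*((4/7 - 47/7) + 11123) = -377*(-43/7 + 11123) = -377*77818/7 = -29337386/7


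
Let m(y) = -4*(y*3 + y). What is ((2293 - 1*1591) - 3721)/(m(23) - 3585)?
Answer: 3019/3953 ≈ 0.76372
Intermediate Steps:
m(y) = -16*y (m(y) = -4*(3*y + y) = -16*y)
((2293 - 1*1591) - 3721)/(m(23) - 3585) = ((2293 - 1*1591) - 3721)/(-16*23 - 3585) = ((2293 - 1591) - 3721)/(-368 - 3585) = (702 - 3721)/(-3953) = -3019*(-1/3953) = 3019/3953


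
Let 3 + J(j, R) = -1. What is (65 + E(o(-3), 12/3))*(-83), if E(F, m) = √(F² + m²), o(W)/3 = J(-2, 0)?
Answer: -5395 - 332*√10 ≈ -6444.9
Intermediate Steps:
J(j, R) = -4 (J(j, R) = -3 - 1 = -4)
o(W) = -12 (o(W) = 3*(-4) = -12)
(65 + E(o(-3), 12/3))*(-83) = (65 + √((-12)² + (12/3)²))*(-83) = (65 + √(144 + (12*(⅓))²))*(-83) = (65 + √(144 + 4²))*(-83) = (65 + √(144 + 16))*(-83) = (65 + √160)*(-83) = (65 + 4*√10)*(-83) = -5395 - 332*√10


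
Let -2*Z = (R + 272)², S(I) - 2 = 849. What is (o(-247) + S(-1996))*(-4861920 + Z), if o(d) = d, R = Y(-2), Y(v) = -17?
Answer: -2956237230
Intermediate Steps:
R = -17
S(I) = 851 (S(I) = 2 + 849 = 851)
Z = -65025/2 (Z = -(-17 + 272)²/2 = -½*255² = -½*65025 = -65025/2 ≈ -32513.)
(o(-247) + S(-1996))*(-4861920 + Z) = (-247 + 851)*(-4861920 - 65025/2) = 604*(-9788865/2) = -2956237230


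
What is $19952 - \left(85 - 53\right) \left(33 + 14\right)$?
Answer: $18448$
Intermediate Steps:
$19952 - \left(85 - 53\right) \left(33 + 14\right) = 19952 - 32 \cdot 47 = 19952 - 1504 = 18448$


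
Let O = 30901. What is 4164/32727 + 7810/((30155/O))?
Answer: 526557023086/65792179 ≈ 8003.3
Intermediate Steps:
4164/32727 + 7810/((30155/O)) = 4164/32727 + 7810/((30155/30901)) = 4164*(1/32727) + 7810/((30155*(1/30901))) = 1388/10909 + 7810/(30155/30901) = 1388/10909 + 7810*(30901/30155) = 1388/10909 + 48267362/6031 = 526557023086/65792179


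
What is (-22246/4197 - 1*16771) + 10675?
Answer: -25607158/4197 ≈ -6101.3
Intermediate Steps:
(-22246/4197 - 1*16771) + 10675 = (-22246*1/4197 - 16771) + 10675 = (-22246/4197 - 16771) + 10675 = -70410133/4197 + 10675 = -25607158/4197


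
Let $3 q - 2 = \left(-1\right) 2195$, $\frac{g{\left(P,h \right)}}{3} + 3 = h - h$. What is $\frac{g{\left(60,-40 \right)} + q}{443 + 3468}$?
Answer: $- \frac{740}{3911} \approx -0.18921$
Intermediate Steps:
$g{\left(P,h \right)} = -9$ ($g{\left(P,h \right)} = -9 + 3 \left(h - h\right) = -9 + 3 \cdot 0 = -9 + 0 = -9$)
$q = -731$ ($q = \frac{2}{3} + \frac{\left(-1\right) 2195}{3} = \frac{2}{3} + \frac{1}{3} \left(-2195\right) = \frac{2}{3} - \frac{2195}{3} = -731$)
$\frac{g{\left(60,-40 \right)} + q}{443 + 3468} = \frac{-9 - 731}{443 + 3468} = - \frac{740}{3911}$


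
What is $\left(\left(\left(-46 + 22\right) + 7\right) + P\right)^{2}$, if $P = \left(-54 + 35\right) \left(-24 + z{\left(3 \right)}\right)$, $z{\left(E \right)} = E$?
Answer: $145924$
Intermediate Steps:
$P = 399$ ($P = \left(-54 + 35\right) \left(-24 + 3\right) = \left(-19\right) \left(-21\right) = 399$)
$\left(\left(\left(-46 + 22\right) + 7\right) + P\right)^{2} = \left(\left(\left(-46 + 22\right) + 7\right) + 399\right)^{2} = \left(\left(-24 + 7\right) + 399\right)^{2} = \left(-17 + 399\right)^{2} = 382^{2} = 145924$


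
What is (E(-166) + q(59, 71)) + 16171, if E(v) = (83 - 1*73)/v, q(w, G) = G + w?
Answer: 1352978/83 ≈ 16301.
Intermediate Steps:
E(v) = 10/v (E(v) = (83 - 73)/v = 10/v)
(E(-166) + q(59, 71)) + 16171 = (10/(-166) + (71 + 59)) + 16171 = (10*(-1/166) + 130) + 16171 = (-5/83 + 130) + 16171 = 10785/83 + 16171 = 1352978/83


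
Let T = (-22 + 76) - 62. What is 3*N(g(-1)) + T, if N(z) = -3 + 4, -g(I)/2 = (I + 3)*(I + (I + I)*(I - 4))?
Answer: -5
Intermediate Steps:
T = -8 (T = 54 - 62 = -8)
g(I) = -2*(3 + I)*(I + 2*I*(-4 + I)) (g(I) = -2*(I + 3)*(I + (I + I)*(I - 4)) = -2*(3 + I)*(I + (2*I)*(-4 + I)) = -2*(3 + I)*(I + 2*I*(-4 + I)))
N(z) = 1
3*N(g(-1)) + T = 3*1 - 8 = 3 - 8 = -5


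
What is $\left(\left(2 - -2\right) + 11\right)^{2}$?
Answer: $225$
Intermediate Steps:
$\left(\left(2 - -2\right) + 11\right)^{2} = \left(\left(2 + 2\right) + 11\right)^{2} = \left(4 + 11\right)^{2} = 15^{2} = 225$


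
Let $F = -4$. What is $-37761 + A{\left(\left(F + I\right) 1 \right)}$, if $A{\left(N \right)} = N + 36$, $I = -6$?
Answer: $-37735$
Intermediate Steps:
$A{\left(N \right)} = 36 + N$
$-37761 + A{\left(\left(F + I\right) 1 \right)} = -37761 + \left(36 + \left(-4 - 6\right) 1\right) = -37761 + \left(36 - 10\right) = -37761 + 26 = -37735$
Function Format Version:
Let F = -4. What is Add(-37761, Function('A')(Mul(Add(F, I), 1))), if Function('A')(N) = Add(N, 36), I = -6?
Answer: -37735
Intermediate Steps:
Function('A')(N) = Add(36, N)
Add(-37761, Function('A')(Mul(Add(F, I), 1))) = Add(-37761, Add(36, Mul(Add(-4, -6), 1))) = Add(-37761, Add(36, Mul(-10, 1))) = Add(-37761, Add(36, -10)) = Add(-37761, 26) = -37735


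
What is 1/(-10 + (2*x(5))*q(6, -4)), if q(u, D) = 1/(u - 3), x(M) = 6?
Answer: -⅙ ≈ -0.16667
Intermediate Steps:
q(u, D) = 1/(-3 + u)
1/(-10 + (2*x(5))*q(6, -4)) = 1/(-10 + (2*6)/(-3 + 6)) = 1/(-10 + 12/3) = 1/(-10 + 12*(⅓)) = 1/(-10 + 4) = 1/(-6) = -⅙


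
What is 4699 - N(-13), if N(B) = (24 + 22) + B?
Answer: 4666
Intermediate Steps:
N(B) = 46 + B
4699 - N(-13) = 4699 - (46 - 13) = 4699 - 1*33 = 4699 - 33 = 4666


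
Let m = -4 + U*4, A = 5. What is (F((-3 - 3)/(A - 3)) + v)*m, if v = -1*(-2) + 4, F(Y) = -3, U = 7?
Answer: 72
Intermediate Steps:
m = 24 (m = -4 + 7*4 = -4 + 28 = 24)
v = 6 (v = 2 + 4 = 6)
(F((-3 - 3)/(A - 3)) + v)*m = (-3 + 6)*24 = 3*24 = 72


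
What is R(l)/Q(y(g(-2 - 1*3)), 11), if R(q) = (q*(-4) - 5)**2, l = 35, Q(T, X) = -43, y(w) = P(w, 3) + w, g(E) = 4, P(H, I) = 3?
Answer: -21025/43 ≈ -488.95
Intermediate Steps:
y(w) = 3 + w
R(q) = (-5 - 4*q)**2 (R(q) = (-4*q - 5)**2 = (-5 - 4*q)**2)
R(l)/Q(y(g(-2 - 1*3)), 11) = (5 + 4*35)**2/(-43) = (5 + 140)**2*(-1/43) = 145**2*(-1/43) = 21025*(-1/43) = -21025/43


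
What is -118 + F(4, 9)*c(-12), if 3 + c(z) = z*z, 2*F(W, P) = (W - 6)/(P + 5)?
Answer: -1793/14 ≈ -128.07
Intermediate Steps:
F(W, P) = (-6 + W)/(2*(5 + P)) (F(W, P) = ((W - 6)/(P + 5))/2 = ((-6 + W)/(5 + P))/2 = (-6 + W)/(2*(5 + P)))
c(z) = -3 + z**2 (c(z) = -3 + z*z = -3 + z**2)
-118 + F(4, 9)*c(-12) = -118 + ((-6 + 4)/(2*(5 + 9)))*(-3 + (-12)**2) = -118 + ((1/2)*(-2)/14)*(-3 + 144) = -118 + ((1/2)*(1/14)*(-2))*141 = -118 - 1/14*141 = -118 - 141/14 = -1793/14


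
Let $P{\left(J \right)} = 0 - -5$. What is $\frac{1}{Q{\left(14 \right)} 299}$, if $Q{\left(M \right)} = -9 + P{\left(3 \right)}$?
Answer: $- \frac{1}{1196} \approx -0.00083612$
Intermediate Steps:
$P{\left(J \right)} = 5$ ($P{\left(J \right)} = 0 + 5 = 5$)
$Q{\left(M \right)} = -4$ ($Q{\left(M \right)} = -9 + 5 = -4$)
$\frac{1}{Q{\left(14 \right)} 299} = \frac{1}{\left(-4\right) 299} = \frac{1}{-1196} = - \frac{1}{1196}$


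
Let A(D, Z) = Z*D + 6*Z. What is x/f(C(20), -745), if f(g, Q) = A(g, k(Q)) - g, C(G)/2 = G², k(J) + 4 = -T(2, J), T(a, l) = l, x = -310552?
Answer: -155276/298223 ≈ -0.52067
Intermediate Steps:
k(J) = -4 - J
A(D, Z) = 6*Z + D*Z (A(D, Z) = D*Z + 6*Z = 6*Z + D*Z)
C(G) = 2*G²
f(g, Q) = -g + (-4 - Q)*(6 + g) (f(g, Q) = (-4 - Q)*(6 + g) - g = -g + (-4 - Q)*(6 + g))
x/f(C(20), -745) = -310552/(-2*20² - (4 - 745)*(6 + 2*20²)) = -310552/(-2*400 - 1*(-741)*(6 + 2*400)) = -310552/(-1*800 - 1*(-741)*(6 + 800)) = -310552/(-800 - 1*(-741)*806) = -310552/(-800 + 597246) = -310552/596446 = -310552*1/596446 = -155276/298223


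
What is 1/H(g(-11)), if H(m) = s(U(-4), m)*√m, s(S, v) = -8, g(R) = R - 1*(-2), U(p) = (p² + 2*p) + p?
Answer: I/24 ≈ 0.041667*I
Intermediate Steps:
U(p) = p² + 3*p
g(R) = 2 + R (g(R) = R + 2 = 2 + R)
H(m) = -8*√m
1/H(g(-11)) = 1/(-8*√(2 - 11)) = 1/(-24*I) = I/24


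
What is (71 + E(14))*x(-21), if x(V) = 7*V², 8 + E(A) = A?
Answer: 237699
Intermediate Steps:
E(A) = -8 + A
(71 + E(14))*x(-21) = (71 + (-8 + 14))*(7*(-21)²) = (71 + 6)*(7*441) = 77*3087 = 237699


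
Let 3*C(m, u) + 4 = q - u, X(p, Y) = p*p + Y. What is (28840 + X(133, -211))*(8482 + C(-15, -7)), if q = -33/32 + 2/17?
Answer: 320607614681/816 ≈ 3.9290e+8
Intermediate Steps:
X(p, Y) = Y + p² (X(p, Y) = p² + Y = Y + p²)
q = -497/544 (q = -33*1/32 + 2*(1/17) = -33/32 + 2/17 = -497/544 ≈ -0.91360)
C(m, u) = -891/544 - u/3 (C(m, u) = -4/3 + (-497/544 - u)/3 = -4/3 + (-497/1632 - u/3) = -891/544 - u/3)
(28840 + X(133, -211))*(8482 + C(-15, -7)) = (28840 + (-211 + 133²))*(8482 + (-891/544 - ⅓*(-7))) = (28840 + (-211 + 17689))*(8482 + (-891/544 + 7/3)) = (28840 + 17478)*(8482 + 1135/1632) = 46318*(13843759/1632) = 320607614681/816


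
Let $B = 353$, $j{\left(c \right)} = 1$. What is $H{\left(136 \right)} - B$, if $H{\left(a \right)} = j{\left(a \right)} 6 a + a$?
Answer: $599$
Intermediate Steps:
$H{\left(a \right)} = 7 a$ ($H{\left(a \right)} = 1 \cdot 6 a + a = 6 a + a = 7 a$)
$H{\left(136 \right)} - B = 7 \cdot 136 - 353 = 952 - 353 = 599$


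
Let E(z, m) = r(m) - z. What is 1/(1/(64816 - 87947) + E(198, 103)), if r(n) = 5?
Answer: -23131/4464284 ≈ -0.0051813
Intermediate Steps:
E(z, m) = 5 - z
1/(1/(64816 - 87947) + E(198, 103)) = 1/(1/(64816 - 87947) + (5 - 1*198)) = 1/(1/(-23131) + (5 - 198)) = 1/(-1/23131 - 193) = 1/(-4464284/23131) = -23131/4464284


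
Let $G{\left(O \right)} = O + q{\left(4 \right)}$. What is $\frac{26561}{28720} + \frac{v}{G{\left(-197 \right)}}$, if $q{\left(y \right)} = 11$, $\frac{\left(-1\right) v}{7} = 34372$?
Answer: $\frac{3457543613}{2670960} \approx 1294.5$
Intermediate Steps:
$v = -240604$ ($v = \left(-7\right) 34372 = -240604$)
$G{\left(O \right)} = 11 + O$ ($G{\left(O \right)} = O + 11 = 11 + O$)
$\frac{26561}{28720} + \frac{v}{G{\left(-197 \right)}} = \frac{26561}{28720} - \frac{240604}{11 - 197} = 26561 \cdot \frac{1}{28720} - \frac{240604}{-186} = \frac{26561}{28720} - - \frac{120302}{93} = \frac{26561}{28720} + \frac{120302}{93} = \frac{3457543613}{2670960}$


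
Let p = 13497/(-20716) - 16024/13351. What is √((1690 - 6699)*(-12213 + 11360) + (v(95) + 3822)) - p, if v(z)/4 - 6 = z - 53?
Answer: 512151631/276579316 + √4276691 ≈ 2069.9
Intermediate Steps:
p = -512151631/276579316 (p = 13497*(-1/20716) - 16024*1/13351 = -13497/20716 - 16024/13351 = -512151631/276579316 ≈ -1.8517)
v(z) = -188 + 4*z (v(z) = 24 + 4*(z - 53) = 24 + 4*(-53 + z) = 24 + (-212 + 4*z) = -188 + 4*z)
√((1690 - 6699)*(-12213 + 11360) + (v(95) + 3822)) - p = √((1690 - 6699)*(-12213 + 11360) + ((-188 + 4*95) + 3822)) - 1*(-512151631/276579316) = √(-5009*(-853) + ((-188 + 380) + 3822)) + 512151631/276579316 = √(4272677 + (192 + 3822)) + 512151631/276579316 = √(4272677 + 4014) + 512151631/276579316 = √4276691 + 512151631/276579316 = 512151631/276579316 + √4276691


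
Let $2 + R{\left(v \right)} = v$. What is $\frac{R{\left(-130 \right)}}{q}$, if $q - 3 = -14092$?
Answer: $\frac{132}{14089} \approx 0.009369$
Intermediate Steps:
$q = -14089$ ($q = 3 - 14092 = -14089$)
$R{\left(v \right)} = -2 + v$
$\frac{R{\left(-130 \right)}}{q} = \frac{-2 - 130}{-14089} = \left(-132\right) \left(- \frac{1}{14089}\right) = \frac{132}{14089}$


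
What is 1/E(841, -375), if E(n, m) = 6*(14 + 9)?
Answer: 1/138 ≈ 0.0072464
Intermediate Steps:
E(n, m) = 138 (E(n, m) = 6*23 = 138)
1/E(841, -375) = 1/138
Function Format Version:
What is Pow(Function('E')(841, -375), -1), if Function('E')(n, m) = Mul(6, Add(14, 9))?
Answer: Rational(1, 138) ≈ 0.0072464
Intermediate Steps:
Function('E')(n, m) = 138 (Function('E')(n, m) = Mul(6, 23) = 138)
Pow(Function('E')(841, -375), -1) = Pow(138, -1) = Rational(1, 138)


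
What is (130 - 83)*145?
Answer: 6815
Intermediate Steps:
(130 - 83)*145 = 47*145 = 6815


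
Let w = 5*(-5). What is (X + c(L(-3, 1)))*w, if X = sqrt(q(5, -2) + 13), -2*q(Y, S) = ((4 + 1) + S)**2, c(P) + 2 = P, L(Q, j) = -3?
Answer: 125 - 25*sqrt(34)/2 ≈ 52.113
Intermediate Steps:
w = -25
c(P) = -2 + P
q(Y, S) = -(5 + S)**2/2 (q(Y, S) = -((4 + 1) + S)**2/2 = -(5 + S)**2/2)
X = sqrt(34)/2 (X = sqrt(-(5 - 2)**2/2 + 13) = sqrt(-1/2*3**2 + 13) = sqrt(-1/2*9 + 13) = sqrt(-9/2 + 13) = sqrt(17/2) = sqrt(34)/2 ≈ 2.9155)
(X + c(L(-3, 1)))*w = (sqrt(34)/2 + (-2 - 3))*(-25) = (sqrt(34)/2 - 5)*(-25) = (-5 + sqrt(34)/2)*(-25) = 125 - 25*sqrt(34)/2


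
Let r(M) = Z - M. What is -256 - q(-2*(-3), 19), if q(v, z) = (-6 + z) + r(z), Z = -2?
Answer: -248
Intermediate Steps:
r(M) = -2 - M
q(v, z) = -8 (q(v, z) = (-6 + z) + (-2 - z) = -8)
-256 - q(-2*(-3), 19) = -256 - 1*(-8) = -256 + 8 = -248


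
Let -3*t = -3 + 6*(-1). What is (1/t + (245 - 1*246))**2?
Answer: 4/9 ≈ 0.44444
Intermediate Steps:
t = 3 (t = -(-3 + 6*(-1))/3 = -(-3 - 6)/3 = -1/3*(-9) = 3)
(1/t + (245 - 1*246))**2 = (1/3 + (245 - 1*246))**2 = (1/3 + (245 - 246))**2 = (1/3 - 1)**2 = (-2/3)**2 = 4/9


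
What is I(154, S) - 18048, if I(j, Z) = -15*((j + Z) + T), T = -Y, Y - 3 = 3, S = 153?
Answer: -22563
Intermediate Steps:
Y = 6 (Y = 3 + 3 = 6)
T = -6 (T = -1*6 = -6)
I(j, Z) = 90 - 15*Z - 15*j (I(j, Z) = -15*((j + Z) - 6) = -15*((Z + j) - 6) = -15*(-6 + Z + j) = 90 - 15*Z - 15*j)
I(154, S) - 18048 = (90 - 15*153 - 15*154) - 18048 = (90 - 2295 - 2310) - 18048 = -4515 - 18048 = -22563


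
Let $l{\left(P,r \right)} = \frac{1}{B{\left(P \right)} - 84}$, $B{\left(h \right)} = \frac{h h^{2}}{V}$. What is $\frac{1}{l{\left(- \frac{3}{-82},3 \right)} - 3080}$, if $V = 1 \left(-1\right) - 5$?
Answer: $- \frac{92629833}{285300988376} \approx -0.00032467$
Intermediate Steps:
$V = -6$ ($V = -1 - 5 = -6$)
$B{\left(h \right)} = - \frac{h^{3}}{6}$ ($B{\left(h \right)} = \frac{h h^{2}}{-6} = h^{3} \left(- \frac{1}{6}\right) = - \frac{h^{3}}{6}$)
$l{\left(P,r \right)} = \frac{1}{-84 - \frac{P^{3}}{6}}$ ($l{\left(P,r \right)} = \frac{1}{- \frac{P^{3}}{6} - 84} = \frac{1}{-84 - \frac{P^{3}}{6}}$)
$\frac{1}{l{\left(- \frac{3}{-82},3 \right)} - 3080} = \frac{1}{\frac{6}{-504 - \left(- \frac{3}{-82}\right)^{3}} - 3080} = \frac{1}{\frac{6}{-504 - \left(\left(-3\right) \left(- \frac{1}{82}\right)\right)^{3}} - 3080} = \frac{1}{\frac{6}{-504 - \left(\frac{3}{82}\right)^{3}} - 3080} = \frac{1}{\frac{6}{-504 - \frac{27}{551368}} - 3080} = \frac{1}{\frac{6}{- \frac{277889499}{551368}} - 3080} = \frac{1}{6 \left(- \frac{551368}{277889499}\right) - 3080} = \frac{1}{- \frac{1102736}{92629833} - 3080} = \frac{1}{- \frac{285300988376}{92629833}} = - \frac{92629833}{285300988376}$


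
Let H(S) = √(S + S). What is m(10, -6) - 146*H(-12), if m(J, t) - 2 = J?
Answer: 12 - 292*I*√6 ≈ 12.0 - 715.25*I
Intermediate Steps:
m(J, t) = 2 + J
H(S) = √2*√S (H(S) = √(2*S) = √2*√S)
m(10, -6) - 146*H(-12) = (2 + 10) - 146*√2*√(-12) = 12 - 146*√2*2*I*√3 = 12 - 292*I*√6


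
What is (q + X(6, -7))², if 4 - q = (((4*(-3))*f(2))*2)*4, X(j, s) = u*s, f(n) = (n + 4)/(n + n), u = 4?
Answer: 14400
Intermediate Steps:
f(n) = (4 + n)/(2*n) (f(n) = (4 + n)/((2*n)) = (4 + n)*(1/(2*n)) = (4 + n)/(2*n))
X(j, s) = 4*s
q = 148 (q = 4 - ((4*(-3))*((½)*(4 + 2)/2))*2*4 = 4 - -6*6/2*2*4 = 4 - -12*3/2*2*4 = 4 - (-18*2)*4 = 4 - (-36)*4 = 4 - 1*(-144) = 4 + 144 = 148)
(q + X(6, -7))² = (148 + 4*(-7))² = (148 - 28)² = 120² = 14400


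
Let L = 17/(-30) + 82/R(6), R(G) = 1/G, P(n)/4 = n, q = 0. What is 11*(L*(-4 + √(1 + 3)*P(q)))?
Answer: -324346/15 ≈ -21623.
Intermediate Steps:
P(n) = 4*n
L = 14743/30 (L = 17/(-30) + 82/(1/6) = 17*(-1/30) + 82/(⅙) = -17/30 + 82*6 = -17/30 + 492 = 14743/30 ≈ 491.43)
11*(L*(-4 + √(1 + 3)*P(q))) = 11*(14743*(-4 + √(1 + 3)*(4*0))/30) = 11*(14743*(-4 + √4*0)/30) = 11*(14743*(-4 + 2*0)/30) = 11*(14743*(-4 + 0)/30) = 11*((14743/30)*(-4)) = 11*(-29486/15) = -324346/15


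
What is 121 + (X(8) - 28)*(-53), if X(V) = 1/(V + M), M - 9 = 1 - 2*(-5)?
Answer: 44887/28 ≈ 1603.1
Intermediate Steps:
M = 20 (M = 9 + (1 - 2*(-5)) = 9 + (1 + 10) = 9 + 11 = 20)
X(V) = 1/(20 + V) (X(V) = 1/(V + 20) = 1/(20 + V))
121 + (X(8) - 28)*(-53) = 121 + (1/(20 + 8) - 28)*(-53) = 121 + (1/28 - 28)*(-53) = 121 - 783/28*(-53) = 121 + 41499/28 = 44887/28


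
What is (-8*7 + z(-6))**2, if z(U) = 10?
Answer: 2116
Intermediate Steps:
(-8*7 + z(-6))**2 = (-8*7 + 10)**2 = (-56 + 10)**2 = (-46)**2 = 2116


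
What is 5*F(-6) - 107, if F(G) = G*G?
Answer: 73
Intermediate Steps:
F(G) = G²
5*F(-6) - 107 = 5*(-6)² - 107 = 5*36 - 107 = 180 - 107 = 73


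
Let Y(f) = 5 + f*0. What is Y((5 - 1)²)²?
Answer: 25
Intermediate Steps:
Y(f) = 5 (Y(f) = 5 + 0 = 5)
Y((5 - 1)²)² = 5² = 25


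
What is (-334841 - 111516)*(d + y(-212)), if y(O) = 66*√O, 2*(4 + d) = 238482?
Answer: -53222269609 - 58919124*I*√53 ≈ -5.3222e+10 - 4.2894e+8*I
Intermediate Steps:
d = 119237 (d = -4 + (½)*238482 = -4 + 119241 = 119237)
(-334841 - 111516)*(d + y(-212)) = (-334841 - 111516)*(119237 + 66*√(-212)) = -446357*(119237 + 66*(2*I*√53)) = -446357*(119237 + 132*I*√53) = -53222269609 - 58919124*I*√53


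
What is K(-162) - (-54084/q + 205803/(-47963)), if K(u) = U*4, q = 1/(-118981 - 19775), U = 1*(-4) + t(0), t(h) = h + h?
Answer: -359937351011957/47963 ≈ -7.5045e+9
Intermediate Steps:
t(h) = 2*h
U = -4 (U = 1*(-4) + 2*0 = -4 + 0 = -4)
q = -1/138756 (q = 1/(-138756) = -1/138756 ≈ -7.2069e-6)
K(u) = -16 (K(u) = -4*4 = -16)
K(-162) - (-54084/q + 205803/(-47963)) = -16 - (-54084/(-1/138756) + 205803/(-47963)) = -16 - (-54084*(-138756) + 205803*(-1/47963)) = -16 - (7504479504 - 205803/47963) = -16 - 1*359937350244549/47963 = -16 - 359937350244549/47963 = -359937351011957/47963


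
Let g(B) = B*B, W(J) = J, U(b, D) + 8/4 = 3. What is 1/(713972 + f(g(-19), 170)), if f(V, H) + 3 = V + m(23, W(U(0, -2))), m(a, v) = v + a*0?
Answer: 1/714331 ≈ 1.3999e-6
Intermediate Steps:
U(b, D) = 1 (U(b, D) = -2 + 3 = 1)
m(a, v) = v (m(a, v) = v + 0 = v)
g(B) = B²
f(V, H) = -2 + V (f(V, H) = -3 + (V + 1) = -3 + (1 + V) = -2 + V)
1/(713972 + f(g(-19), 170)) = 1/(713972 + (-2 + (-19)²)) = 1/(713972 + (-2 + 361)) = 1/(713972 + 359) = 1/714331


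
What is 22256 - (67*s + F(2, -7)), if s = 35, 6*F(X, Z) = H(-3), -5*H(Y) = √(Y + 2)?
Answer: 19911 + I/30 ≈ 19911.0 + 0.033333*I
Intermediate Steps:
H(Y) = -√(2 + Y)/5 (H(Y) = -√(Y + 2)/5 = -√(2 + Y)/5)
F(X, Z) = -I/30 (F(X, Z) = (-√(2 - 3)/5)/6 = (-I/5)/6 = -I/30)
22256 - (67*s + F(2, -7)) = 22256 - (67*35 - I/30) = 22256 - (2345 - I/30) = 22256 + (-2345 + I/30) = 19911 + I/30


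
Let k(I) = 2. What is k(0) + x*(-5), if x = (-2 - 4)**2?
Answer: -178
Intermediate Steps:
x = 36 (x = (-6)**2 = 36)
k(0) + x*(-5) = 2 + 36*(-5) = 2 - 180 = -178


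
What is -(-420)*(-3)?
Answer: -1260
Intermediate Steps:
-(-420)*(-3) = -84*15 = -1260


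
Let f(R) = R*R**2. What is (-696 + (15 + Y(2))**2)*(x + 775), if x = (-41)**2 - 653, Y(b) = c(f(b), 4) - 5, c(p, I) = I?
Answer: -901500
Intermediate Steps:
f(R) = R**3
Y(b) = -1 (Y(b) = 4 - 5 = -1)
x = 1028 (x = 1681 - 653 = 1028)
(-696 + (15 + Y(2))**2)*(x + 775) = (-696 + (15 - 1)**2)*(1028 + 775) = (-696 + 14**2)*1803 = (-696 + 196)*1803 = -500*1803 = -901500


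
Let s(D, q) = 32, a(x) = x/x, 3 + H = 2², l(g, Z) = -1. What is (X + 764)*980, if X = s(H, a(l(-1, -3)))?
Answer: 780080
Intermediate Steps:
H = 1 (H = -3 + 2² = -3 + 4 = 1)
a(x) = 1
X = 32
(X + 764)*980 = (32 + 764)*980 = 796*980 = 780080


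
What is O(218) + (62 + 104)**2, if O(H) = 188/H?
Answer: 3003698/109 ≈ 27557.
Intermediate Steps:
O(218) + (62 + 104)**2 = 188/218 + (62 + 104)**2 = 188*(1/218) + 166**2 = 94/109 + 27556 = 3003698/109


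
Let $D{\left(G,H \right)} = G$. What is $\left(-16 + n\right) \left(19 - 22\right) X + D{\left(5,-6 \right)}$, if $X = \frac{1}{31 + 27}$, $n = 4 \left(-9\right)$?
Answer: $\frac{223}{29} \approx 7.6897$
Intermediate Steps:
$n = -36$
$X = \frac{1}{58} \approx 0.017241$
$\left(-16 + n\right) \left(19 - 22\right) X + D{\left(5,-6 \right)} = \left(-16 - 36\right) \left(19 - 22\right) \frac{1}{58} + 5 = \left(-52\right) \left(-3\right) \frac{1}{58} + 5 = 156 \cdot \frac{1}{58} + 5 = \frac{78}{29} + 5 = \frac{223}{29}$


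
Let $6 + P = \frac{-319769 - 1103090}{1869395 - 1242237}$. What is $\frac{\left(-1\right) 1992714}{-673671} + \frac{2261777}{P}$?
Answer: $- \frac{318528760085163596}{1164509262499} \approx -2.7353 \cdot 10^{5}$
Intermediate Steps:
$P = - \frac{5185807}{627158}$ ($P = -6 + \frac{-319769 - 1103090}{1869395 - 1242237} = -6 - \frac{1422859}{627158} = - \frac{5185807}{627158} \approx -8.2687$)
$\frac{\left(-1\right) 1992714}{-673671} + \frac{2261777}{P} = \frac{\left(-1\right) 1992714}{-673671} + \frac{2261777}{- \frac{5185807}{627158}} = \left(-1992714\right) \left(- \frac{1}{673671}\right) + 2261777 \left(- \frac{627158}{5185807}\right) = \frac{664238}{224557} - \frac{1418491539766}{5185807} = - \frac{318528760085163596}{1164509262499}$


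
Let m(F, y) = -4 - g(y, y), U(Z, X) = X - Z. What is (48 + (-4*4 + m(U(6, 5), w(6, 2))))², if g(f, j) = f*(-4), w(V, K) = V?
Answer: 2704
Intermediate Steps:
g(f, j) = -4*f
m(F, y) = -4 + 4*y (m(F, y) = -4 - (-4)*y = -4 + 4*y)
(48 + (-4*4 + m(U(6, 5), w(6, 2))))² = (48 + (-4*4 + (-4 + 4*6)))² = (48 + (-16 + (-4 + 24)))² = (48 + (-16 + 20))² = (48 + 4)² = 52² = 2704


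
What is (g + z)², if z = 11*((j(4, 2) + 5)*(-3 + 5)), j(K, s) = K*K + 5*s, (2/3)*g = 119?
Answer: 2961841/4 ≈ 7.4046e+5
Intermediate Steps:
g = 357/2 (g = (3/2)*119 = 357/2 ≈ 178.50)
j(K, s) = K² + 5*s
z = 682 (z = 11*(((4² + 5*2) + 5)*(-3 + 5)) = 11*(((16 + 10) + 5)*2) = 11*((26 + 5)*2) = 11*(31*2) = 11*62 = 682)
(g + z)² = (357/2 + 682)² = (1721/2)² = 2961841/4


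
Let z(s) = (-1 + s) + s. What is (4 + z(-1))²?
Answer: 1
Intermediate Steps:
z(s) = -1 + 2*s
(4 + z(-1))² = (4 + (-1 + 2*(-1)))² = (4 + (-1 - 2))² = (4 - 3)² = 1² = 1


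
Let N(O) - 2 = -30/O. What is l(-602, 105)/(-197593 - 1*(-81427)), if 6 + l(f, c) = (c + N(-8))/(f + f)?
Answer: 29339/559455456 ≈ 5.2442e-5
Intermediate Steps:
N(O) = 2 - 30/O
l(f, c) = -6 + (23/4 + c)/(2*f) (l(f, c) = -6 + (c + (2 - 30/(-8)))/(f + f) = -6 + (c + (2 - 30*(-1/8)))/((2*f)) = -6 + (c + (2 + 15/4))*(1/(2*f)) = -6 + (c + 23/4)*(1/(2*f)) = -6 + (23/4 + c)*(1/(2*f)) = -6 + (23/4 + c)/(2*f))
l(-602, 105)/(-197593 - 1*(-81427)) = ((1/8)*(23 - 48*(-602) + 4*105)/(-602))/(-197593 - 1*(-81427)) = ((1/8)*(-1/602)*(23 + 28896 + 420))/(-197593 + 81427) = ((1/8)*(-1/602)*29339)/(-116166) = -29339/4816*(-1/116166) = 29339/559455456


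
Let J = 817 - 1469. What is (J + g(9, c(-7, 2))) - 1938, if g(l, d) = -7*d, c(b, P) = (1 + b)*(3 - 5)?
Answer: -2674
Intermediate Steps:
J = -652
c(b, P) = -2 - 2*b (c(b, P) = (1 + b)*(-2) = -2 - 2*b)
(J + g(9, c(-7, 2))) - 1938 = (-652 - 7*(-2 - 2*(-7))) - 1938 = (-652 - 7*(-2 + 14)) - 1938 = (-652 - 7*12) - 1938 = (-652 - 84) - 1938 = -736 - 1938 = -2674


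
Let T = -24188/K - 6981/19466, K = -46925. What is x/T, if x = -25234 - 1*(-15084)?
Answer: -9271436807500/143260183 ≈ -64718.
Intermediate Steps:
x = -10150 (x = -25234 + 15084 = -10150)
T = 143260183/913442050 (T = -24188/(-46925) - 6981/19466 = -24188*(-1/46925) - 6981*1/19466 = 24188/46925 - 6981/19466 = 143260183/913442050 ≈ 0.15684)
x/T = -10150/143260183/913442050 = -10150*913442050/143260183 = -9271436807500/143260183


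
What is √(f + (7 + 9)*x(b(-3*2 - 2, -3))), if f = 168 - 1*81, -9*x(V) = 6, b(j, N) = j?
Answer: √687/3 ≈ 8.7369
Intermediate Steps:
x(V) = -⅔ (x(V) = -⅑*6 = -⅔)
f = 87 (f = 168 - 81 = 87)
√(f + (7 + 9)*x(b(-3*2 - 2, -3))) = √(87 + (7 + 9)*(-⅔)) = √(87 + 16*(-⅔)) = √(87 - 32/3) = √(229/3) = √687/3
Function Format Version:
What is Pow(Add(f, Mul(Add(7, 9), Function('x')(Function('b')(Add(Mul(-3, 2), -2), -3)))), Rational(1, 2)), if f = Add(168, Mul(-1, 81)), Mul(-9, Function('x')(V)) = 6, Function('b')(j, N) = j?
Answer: Mul(Rational(1, 3), Pow(687, Rational(1, 2))) ≈ 8.7369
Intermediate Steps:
Function('x')(V) = Rational(-2, 3) (Function('x')(V) = Mul(Rational(-1, 9), 6) = Rational(-2, 3))
f = 87 (f = Add(168, -81) = 87)
Pow(Add(f, Mul(Add(7, 9), Function('x')(Function('b')(Add(Mul(-3, 2), -2), -3)))), Rational(1, 2)) = Pow(Add(87, Mul(Add(7, 9), Rational(-2, 3))), Rational(1, 2)) = Pow(Add(87, Mul(16, Rational(-2, 3))), Rational(1, 2)) = Pow(Add(87, Rational(-32, 3)), Rational(1, 2)) = Pow(Rational(229, 3), Rational(1, 2)) = Mul(Rational(1, 3), Pow(687, Rational(1, 2)))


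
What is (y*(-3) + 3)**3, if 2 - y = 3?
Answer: 216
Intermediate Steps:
y = -1 (y = 2 - 1*3 = 2 - 3 = -1)
(y*(-3) + 3)**3 = (-1*(-3) + 3)**3 = (3 + 3)**3 = 6**3 = 216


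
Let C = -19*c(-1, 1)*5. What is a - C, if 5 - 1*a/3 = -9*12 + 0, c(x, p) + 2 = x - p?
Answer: -41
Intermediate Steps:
c(x, p) = -2 + x - p (c(x, p) = -2 + (x - p) = -2 + x - p)
a = 339 (a = 15 - 3*(-9*12 + 0) = 15 - 3*(-108 + 0) = 15 - 3*(-108) = 15 + 324 = 339)
C = 380 (C = -19*(-2 - 1 - 1*1)*5 = -19*(-2 - 1 - 1)*5 = -19*(-4*5) = -(-380) = -19*(-20) = 380)
a - C = 339 - 1*380 = 339 - 380 = -41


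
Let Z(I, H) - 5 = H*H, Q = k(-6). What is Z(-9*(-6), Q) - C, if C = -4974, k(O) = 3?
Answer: 4988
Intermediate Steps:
Q = 3
Z(I, H) = 5 + H² (Z(I, H) = 5 + H*H = 5 + H²)
Z(-9*(-6), Q) - C = (5 + 3²) - 1*(-4974) = (5 + 9) + 4974 = 14 + 4974 = 4988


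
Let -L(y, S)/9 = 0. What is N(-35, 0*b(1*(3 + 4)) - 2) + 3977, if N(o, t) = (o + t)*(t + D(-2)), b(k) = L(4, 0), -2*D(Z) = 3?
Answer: 8213/2 ≈ 4106.5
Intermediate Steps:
L(y, S) = 0 (L(y, S) = -9*0 = 0)
D(Z) = -3/2 (D(Z) = -½*3 = -3/2)
b(k) = 0
N(o, t) = (-3/2 + t)*(o + t) (N(o, t) = (o + t)*(t - 3/2) = (o + t)*(-3/2 + t) = (-3/2 + t)*(o + t))
N(-35, 0*b(1*(3 + 4)) - 2) + 3977 = ((0*0 - 2)² - 3/2*(-35) - 3*(0*0 - 2)/2 - 35*(0*0 - 2)) + 3977 = ((0 - 2)² + 105/2 - 3*(0 - 2)/2 - 35*(0 - 2)) + 3977 = ((-2)² + 105/2 - 3/2*(-2) - 35*(-2)) + 3977 = (4 + 105/2 + 3 + 70) + 3977 = 259/2 + 3977 = 8213/2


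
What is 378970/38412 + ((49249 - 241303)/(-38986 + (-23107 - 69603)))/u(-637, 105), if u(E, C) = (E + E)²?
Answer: 10125729575281921/1026333190026144 ≈ 9.8659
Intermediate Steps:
u(E, C) = 4*E² (u(E, C) = (2*E)² = 4*E²)
378970/38412 + ((49249 - 241303)/(-38986 + (-23107 - 69603)))/u(-637, 105) = 378970/38412 + ((49249 - 241303)/(-38986 + (-23107 - 69603)))/((4*(-637)²)) = 378970*(1/38412) + (-192054/(-38986 - 92710))/((4*405769)) = 189485/19206 - 192054/(-131696)/1623076 = 189485/19206 - 192054*(-1/131696)*(1/1623076) = 189485/19206 + (96027/65848)*(1/1623076) = 189485/19206 + 96027/106876308448 = 10125729575281921/1026333190026144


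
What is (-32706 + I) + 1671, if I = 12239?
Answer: -18796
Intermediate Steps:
(-32706 + I) + 1671 = (-32706 + 12239) + 1671 = -20467 + 1671 = -18796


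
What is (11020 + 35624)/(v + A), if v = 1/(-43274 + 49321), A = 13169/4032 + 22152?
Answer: 1137250872576/540178713583 ≈ 2.1053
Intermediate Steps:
A = 89330033/4032 (A = 13169*(1/4032) + 22152 = 13169/4032 + 22152 = 89330033/4032 ≈ 22155.)
v = 1/6047 ≈ 0.00016537
(11020 + 35624)/(v + A) = (11020 + 35624)/(1/6047 + 89330033/4032) = 46644/(540178713583/24381504) = 46644*(24381504/540178713583) = 1137250872576/540178713583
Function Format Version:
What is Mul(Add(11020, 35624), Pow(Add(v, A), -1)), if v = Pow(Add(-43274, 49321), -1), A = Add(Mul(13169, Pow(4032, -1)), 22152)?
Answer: Rational(1137250872576, 540178713583) ≈ 2.1053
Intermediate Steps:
A = Rational(89330033, 4032) (A = Add(Mul(13169, Rational(1, 4032)), 22152) = Add(Rational(13169, 4032), 22152) = Rational(89330033, 4032) ≈ 22155.)
v = Rational(1, 6047) (v = Pow(6047, -1) = Rational(1, 6047) ≈ 0.00016537)
Mul(Add(11020, 35624), Pow(Add(v, A), -1)) = Mul(Add(11020, 35624), Pow(Add(Rational(1, 6047), Rational(89330033, 4032)), -1)) = Mul(46644, Pow(Rational(540178713583, 24381504), -1)) = Mul(46644, Rational(24381504, 540178713583)) = Rational(1137250872576, 540178713583)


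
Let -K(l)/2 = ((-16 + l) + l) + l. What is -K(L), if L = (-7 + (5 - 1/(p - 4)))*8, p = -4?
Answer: -122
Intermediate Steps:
L = -15 (L = (-7 + (5 - 1/(-4 - 4)))*8 = (-7 + (5 - 1/(-8)))*8 = (-7 + (5 - 1*(-1/8)))*8 = (-7 + (5 + 1/8))*8 = (-7 + 41/8)*8 = -15/8*8 = -15)
K(l) = 32 - 6*l (K(l) = -2*(((-16 + l) + l) + l) = -2*((-16 + 2*l) + l) = -2*(-16 + 3*l) = 32 - 6*l)
-K(L) = -(32 - 6*(-15)) = -(32 + 90) = -1*122 = -122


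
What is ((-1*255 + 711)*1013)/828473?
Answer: 461928/828473 ≈ 0.55757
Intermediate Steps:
((-1*255 + 711)*1013)/828473 = ((-255 + 711)*1013)*(1/828473) = (456*1013)*(1/828473) = 461928*(1/828473) = 461928/828473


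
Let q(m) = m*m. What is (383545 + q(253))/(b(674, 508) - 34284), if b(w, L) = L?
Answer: -223777/16888 ≈ -13.251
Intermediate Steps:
q(m) = m²
(383545 + q(253))/(b(674, 508) - 34284) = (383545 + 253²)/(508 - 34284) = (383545 + 64009)/(-33776) = 447554*(-1/33776) = -223777/16888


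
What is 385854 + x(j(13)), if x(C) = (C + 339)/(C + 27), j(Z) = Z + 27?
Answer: 25852597/67 ≈ 3.8586e+5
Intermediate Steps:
j(Z) = 27 + Z
x(C) = (339 + C)/(27 + C)
385854 + x(j(13)) = 385854 + (339 + (27 + 13))/(27 + (27 + 13)) = 385854 + (339 + 40)/(27 + 40) = 385854 + 379/67 = 25852597/67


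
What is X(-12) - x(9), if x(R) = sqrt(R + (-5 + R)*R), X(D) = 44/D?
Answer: -11/3 - 3*sqrt(5) ≈ -10.375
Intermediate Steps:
x(R) = sqrt(R + R*(-5 + R))
X(-12) - x(9) = 44/(-12) - sqrt(9*(-4 + 9)) = 44*(-1/12) - sqrt(9*5) = -11/3 - sqrt(45) = -11/3 - 3*sqrt(5)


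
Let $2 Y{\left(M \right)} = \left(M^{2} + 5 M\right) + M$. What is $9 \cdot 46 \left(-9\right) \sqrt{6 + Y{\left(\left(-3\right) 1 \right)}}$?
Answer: $- 1863 \sqrt{6} \approx -4563.4$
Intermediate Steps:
$Y{\left(M \right)} = \frac{M^{2}}{2} + 3 M$ ($Y{\left(M \right)} = \frac{\left(M^{2} + 5 M\right) + M}{2} = \frac{M^{2} + 6 M}{2} = \frac{M^{2}}{2} + 3 M$)
$9 \cdot 46 \left(-9\right) \sqrt{6 + Y{\left(\left(-3\right) 1 \right)}} = 9 \cdot 46 \left(-9\right) \sqrt{6 + \frac{\left(-3\right) 1 \left(6 - 3\right)}{2}} = 414 \left(-9\right) \sqrt{6 + \frac{1}{2} \left(-3\right) \left(6 - 3\right)} = - 3726 \sqrt{6 + \frac{1}{2} \left(-3\right) 3} = - 3726 \sqrt{6 - \frac{9}{2}} = - 3726 \sqrt{\frac{3}{2}} = - 3726 \frac{\sqrt{6}}{2} = - 1863 \sqrt{6}$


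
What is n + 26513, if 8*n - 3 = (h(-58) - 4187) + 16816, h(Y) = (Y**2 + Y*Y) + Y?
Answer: 115703/4 ≈ 28926.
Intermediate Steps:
h(Y) = Y + 2*Y**2 (h(Y) = (Y**2 + Y**2) + Y = 2*Y**2 + Y = Y + 2*Y**2)
n = 9651/4 (n = 3/8 + ((-58*(1 + 2*(-58)) - 4187) + 16816)/8 = 3/8 + ((-58*(1 - 116) - 4187) + 16816)/8 = 3/8 + ((-58*(-115) - 4187) + 16816)/8 = 3/8 + ((6670 - 4187) + 16816)/8 = 3/8 + (2483 + 16816)/8 = 3/8 + (1/8)*19299 = 3/8 + 19299/8 = 9651/4 ≈ 2412.8)
n + 26513 = 9651/4 + 26513 = 115703/4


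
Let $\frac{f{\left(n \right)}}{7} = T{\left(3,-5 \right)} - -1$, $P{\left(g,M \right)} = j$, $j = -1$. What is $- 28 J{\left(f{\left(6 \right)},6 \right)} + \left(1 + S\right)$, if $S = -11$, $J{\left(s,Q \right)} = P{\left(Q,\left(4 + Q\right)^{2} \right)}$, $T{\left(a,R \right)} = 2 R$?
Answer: $18$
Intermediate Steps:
$P{\left(g,M \right)} = -1$
$f{\left(n \right)} = -63$ ($f{\left(n \right)} = 7 \left(2 \left(-5\right) - -1\right) = 7 \left(-10 + 1\right) = 7 \left(-9\right) = -63$)
$J{\left(s,Q \right)} = -1$
$- 28 J{\left(f{\left(6 \right)},6 \right)} + \left(1 + S\right) = \left(-28\right) \left(-1\right) + \left(1 - 11\right) = 28 - 10 = 18$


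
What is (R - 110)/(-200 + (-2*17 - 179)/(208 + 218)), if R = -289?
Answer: 798/401 ≈ 1.9900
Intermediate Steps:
(R - 110)/(-200 + (-2*17 - 179)/(208 + 218)) = (-289 - 110)/(-200 + (-2*17 - 179)/(208 + 218)) = -399/(-200 + (-34 - 179)/426) = -399/(-200 - 213*1/426) = -399/(-200 - ½) = -399/(-401/2) = -399*(-2/401) = 798/401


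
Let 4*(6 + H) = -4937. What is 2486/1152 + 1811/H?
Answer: 1993979/2857536 ≈ 0.69780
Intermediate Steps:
H = -4961/4 (H = -6 + (1/4)*(-4937) = -6 - 4937/4 = -4961/4 ≈ -1240.3)
2486/1152 + 1811/H = 2486/1152 + 1811/(-4961/4) = 2486*(1/1152) + 1811*(-4/4961) = 1243/576 - 7244/4961 = 1993979/2857536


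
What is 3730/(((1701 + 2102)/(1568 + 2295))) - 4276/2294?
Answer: 16518980716/4362041 ≈ 3787.0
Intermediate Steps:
3730/(((1701 + 2102)/(1568 + 2295))) - 4276/2294 = 3730/((3803/3863)) - 4276*1/2294 = 3730/((3803*(1/3863))) - 2138/1147 = 3730/(3803/3863) - 2138/1147 = 3730*(3863/3803) - 2138/1147 = 14408990/3803 - 2138/1147 = 16518980716/4362041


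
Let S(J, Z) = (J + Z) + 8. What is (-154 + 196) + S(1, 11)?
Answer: 62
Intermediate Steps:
S(J, Z) = 8 + J + Z
(-154 + 196) + S(1, 11) = (-154 + 196) + (8 + 1 + 11) = 42 + 20 = 62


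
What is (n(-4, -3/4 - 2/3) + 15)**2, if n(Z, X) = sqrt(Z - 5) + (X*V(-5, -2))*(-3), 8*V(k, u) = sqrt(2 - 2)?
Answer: 216 + 90*I ≈ 216.0 + 90.0*I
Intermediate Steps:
V(k, u) = 0 (V(k, u) = sqrt(2 - 2)/8 = sqrt(0)/8 = (1/8)*0 = 0)
n(Z, X) = sqrt(-5 + Z) (n(Z, X) = sqrt(Z - 5) + (X*0)*(-3) = sqrt(-5 + Z) + 0*(-3) = sqrt(-5 + Z) + 0 = sqrt(-5 + Z))
(n(-4, -3/4 - 2/3) + 15)**2 = (sqrt(-5 - 4) + 15)**2 = (sqrt(-9) + 15)**2 = (3*I + 15)**2 = (15 + 3*I)**2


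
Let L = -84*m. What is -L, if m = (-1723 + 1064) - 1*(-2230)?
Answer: 131964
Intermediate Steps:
m = 1571 (m = -659 + 2230 = 1571)
L = -131964 (L = -84*1571 = -131964)
-L = -1*(-131964) = 131964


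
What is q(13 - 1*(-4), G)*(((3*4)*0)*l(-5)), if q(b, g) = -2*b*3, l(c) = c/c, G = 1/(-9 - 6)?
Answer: 0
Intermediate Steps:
G = -1/15 (G = 1/(-15) = -1/15 ≈ -0.066667)
l(c) = 1
q(b, g) = -6*b
q(13 - 1*(-4), G)*(((3*4)*0)*l(-5)) = (-6*(13 - 1*(-4)))*(((3*4)*0)*1) = (-6*(13 + 4))*((12*0)*1) = (-6*17)*(0*1) = -102*0 = 0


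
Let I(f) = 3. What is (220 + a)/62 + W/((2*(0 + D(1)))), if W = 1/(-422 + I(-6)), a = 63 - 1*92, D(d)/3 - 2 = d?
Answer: 360115/116901 ≈ 3.0805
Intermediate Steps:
D(d) = 6 + 3*d
a = -29 (a = 63 - 92 = -29)
W = -1/419 (W = 1/(-422 + 3) = 1/(-419) = -1/419 ≈ -0.0023866)
(220 + a)/62 + W/((2*(0 + D(1)))) = (220 - 29)/62 - 1/(2*(0 + (6 + 3*1)))/419 = 191*(1/62) - 1/(2*(0 + (6 + 3)))/419 = 191/62 - 1/(2*(0 + 9))/419 = 191/62 - 1/(419*(2*9)) = 191/62 - 1/419/18 = 191/62 - 1/419*1/18 = 191/62 - 1/7542 = 360115/116901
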